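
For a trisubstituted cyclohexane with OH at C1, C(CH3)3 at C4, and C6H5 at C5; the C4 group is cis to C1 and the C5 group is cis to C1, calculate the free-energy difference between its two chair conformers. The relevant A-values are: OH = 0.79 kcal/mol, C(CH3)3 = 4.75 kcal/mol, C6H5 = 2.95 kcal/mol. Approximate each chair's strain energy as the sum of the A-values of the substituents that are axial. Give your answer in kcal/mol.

Chair I (hydroxyl axial, tert-butyl equatorial, phenyl axial): E = 3.74 kcal/mol.
Chair II (hydroxyl equatorial, tert-butyl axial, phenyl equatorial): E = 4.75 kcal/mol.
ΔE = 4.75 − 3.74 = 1.01 kcal/mol; chair I is more stable.

1.01 kcal/mol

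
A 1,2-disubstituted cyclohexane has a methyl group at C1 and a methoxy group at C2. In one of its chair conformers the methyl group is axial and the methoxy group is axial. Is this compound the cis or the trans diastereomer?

C1 and C2 have opposite parity, so their axial bonds point in opposite directions.
With opposite-parity carbons, two substituents on the same face are one axial and one equatorial; opposite faces give both axial or both equatorial.
Here the groups are axial/axial → opposite face → trans.

trans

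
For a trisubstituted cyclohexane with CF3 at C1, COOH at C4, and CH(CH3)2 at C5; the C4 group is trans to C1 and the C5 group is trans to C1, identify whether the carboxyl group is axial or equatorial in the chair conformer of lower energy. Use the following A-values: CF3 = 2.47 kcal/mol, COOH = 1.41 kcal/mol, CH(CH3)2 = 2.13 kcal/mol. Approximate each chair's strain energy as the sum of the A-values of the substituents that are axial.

Chair I (trifluoromethyl axial, carboxyl axial, isopropyl equatorial): E = 3.88 kcal/mol.
Chair II (trifluoromethyl equatorial, carboxyl equatorial, isopropyl axial): E = 2.13 kcal/mol.
Chair II is the more stable (lower-energy) conformer, and in that chair the carboxyl group is equatorial.

equatorial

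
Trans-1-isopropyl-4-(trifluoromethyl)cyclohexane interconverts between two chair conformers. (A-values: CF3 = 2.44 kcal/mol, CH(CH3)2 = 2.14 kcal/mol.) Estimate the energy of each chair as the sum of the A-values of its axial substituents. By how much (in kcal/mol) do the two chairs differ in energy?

C1 and C4 have opposite parity, so for the trans isomer the two substituents are e,e in one chair and a,a in the other.
Chair I (trifluoromethyl axial, isopropyl axial): E = 4.58 kcal/mol.
Chair II (trifluoromethyl equatorial, isopropyl equatorial): E = 0.00 kcal/mol.
ΔE = 4.58 − 0.00 = 4.58 kcal/mol; chair II is more stable.

4.58 kcal/mol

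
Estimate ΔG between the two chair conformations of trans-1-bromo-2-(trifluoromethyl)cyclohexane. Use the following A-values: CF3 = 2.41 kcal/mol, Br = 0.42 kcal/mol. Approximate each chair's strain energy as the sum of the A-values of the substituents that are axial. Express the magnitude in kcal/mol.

C1 and C2 have opposite parity, so for the trans isomer the two substituents are e,e in one chair and a,a in the other.
Chair I (trifluoromethyl axial, bromo axial): E = 2.83 kcal/mol.
Chair II (trifluoromethyl equatorial, bromo equatorial): E = 0.00 kcal/mol.
ΔE = 2.83 − 0.00 = 2.83 kcal/mol; chair II is more stable.

2.83 kcal/mol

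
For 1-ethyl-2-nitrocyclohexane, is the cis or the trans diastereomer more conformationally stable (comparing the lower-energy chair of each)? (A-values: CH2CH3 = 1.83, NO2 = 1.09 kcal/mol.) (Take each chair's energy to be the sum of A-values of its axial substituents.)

trans

At 1,2 positions (parity opposite): cis → (a,e or e,a); trans → (e,e or a,a).
Best chair for cis: E = 1.09 kcal/mol; best chair for trans: E = 0.00 kcal/mol.
The trans isomer is lower by 1.09 kcal/mol.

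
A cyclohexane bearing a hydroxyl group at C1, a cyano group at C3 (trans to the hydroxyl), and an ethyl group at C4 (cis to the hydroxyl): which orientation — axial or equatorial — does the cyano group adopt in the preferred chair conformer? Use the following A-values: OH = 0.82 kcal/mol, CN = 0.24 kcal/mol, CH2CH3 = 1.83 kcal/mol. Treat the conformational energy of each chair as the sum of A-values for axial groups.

equatorial

Chair I (hydroxyl axial, cyano equatorial, ethyl equatorial): E = 0.82 kcal/mol.
Chair II (hydroxyl equatorial, cyano axial, ethyl axial): E = 2.07 kcal/mol.
Chair I is the more stable (lower-energy) conformer, and in that chair the cyano group is equatorial.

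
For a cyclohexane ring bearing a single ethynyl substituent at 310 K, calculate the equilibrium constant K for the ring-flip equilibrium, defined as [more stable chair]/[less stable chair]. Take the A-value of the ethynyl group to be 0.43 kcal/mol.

One chair has the ethynyl group axial (E = 0.43 kcal/mol) and the other has it equatorial (E = 0).
ΔG = 0.43 kcal/mol between the two chairs.
K = exp(ΔG/RT) with R = 1.987×10⁻³ kcal mol⁻¹ K⁻¹ and T = 310 K gives K ≈ 2.01.

K ≈ 2.01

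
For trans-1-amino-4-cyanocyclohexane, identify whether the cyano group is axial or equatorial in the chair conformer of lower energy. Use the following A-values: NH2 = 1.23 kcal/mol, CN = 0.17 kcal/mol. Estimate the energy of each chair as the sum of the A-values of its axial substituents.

C1 and C4 have opposite parity, so for the trans isomer the two substituents are e,e in one chair and a,a in the other.
Chair I (amino axial, cyano axial): E = 1.40 kcal/mol.
Chair II (amino equatorial, cyano equatorial): E = 0.00 kcal/mol.
Chair II is the more stable (lower-energy) conformer, and in that chair the cyano group is equatorial.

equatorial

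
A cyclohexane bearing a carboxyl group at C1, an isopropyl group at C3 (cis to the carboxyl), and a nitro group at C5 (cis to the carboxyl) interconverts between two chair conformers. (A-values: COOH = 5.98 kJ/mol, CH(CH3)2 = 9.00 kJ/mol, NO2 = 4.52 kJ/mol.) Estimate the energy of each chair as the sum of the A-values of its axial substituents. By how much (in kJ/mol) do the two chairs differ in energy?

Chair I (carboxyl axial, isopropyl axial, nitro axial): E = 19.50 kJ/mol.
Chair II (carboxyl equatorial, isopropyl equatorial, nitro equatorial): E = 0.00 kJ/mol.
ΔE = 19.50 − 0.00 = 19.50 kJ/mol; chair II is more stable.

19.50 kJ/mol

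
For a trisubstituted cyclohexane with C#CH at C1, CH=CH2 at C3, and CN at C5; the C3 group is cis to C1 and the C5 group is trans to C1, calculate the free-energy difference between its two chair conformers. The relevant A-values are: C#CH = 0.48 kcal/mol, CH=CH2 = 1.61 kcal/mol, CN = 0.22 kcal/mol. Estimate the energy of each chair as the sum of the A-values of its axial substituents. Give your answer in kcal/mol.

1.87 kcal/mol

Chair I (ethynyl axial, vinyl axial, cyano equatorial): E = 2.09 kcal/mol.
Chair II (ethynyl equatorial, vinyl equatorial, cyano axial): E = 0.22 kcal/mol.
ΔE = 2.09 − 0.22 = 1.87 kcal/mol; chair II is more stable.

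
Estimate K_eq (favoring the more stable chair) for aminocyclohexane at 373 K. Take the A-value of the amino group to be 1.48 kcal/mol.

One chair has the amino group axial (E = 1.48 kcal/mol) and the other has it equatorial (E = 0).
ΔG = 1.48 kcal/mol between the two chairs.
K = exp(ΔG/RT) with R = 1.987×10⁻³ kcal mol⁻¹ K⁻¹ and T = 373 K gives K ≈ 7.37.

K ≈ 7.37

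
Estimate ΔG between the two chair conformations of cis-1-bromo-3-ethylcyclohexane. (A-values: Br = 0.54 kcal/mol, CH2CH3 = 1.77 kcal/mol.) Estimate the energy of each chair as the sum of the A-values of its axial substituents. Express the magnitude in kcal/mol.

2.31 kcal/mol

C1 and C3 have the same parity, so for the cis isomer the two substituents are e,e in one chair and a,a in the other.
Chair I (bromo axial, ethyl axial): E = 2.31 kcal/mol.
Chair II (bromo equatorial, ethyl equatorial): E = 0.00 kcal/mol.
ΔE = 2.31 − 0.00 = 2.31 kcal/mol; chair II is more stable.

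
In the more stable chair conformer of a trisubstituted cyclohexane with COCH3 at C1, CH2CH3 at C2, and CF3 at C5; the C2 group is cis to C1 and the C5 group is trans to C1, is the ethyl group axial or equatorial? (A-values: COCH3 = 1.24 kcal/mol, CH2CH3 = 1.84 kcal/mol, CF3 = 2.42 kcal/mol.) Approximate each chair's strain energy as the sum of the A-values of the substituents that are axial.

equatorial

Chair I (acetyl axial, ethyl equatorial, trifluoromethyl equatorial): E = 1.24 kcal/mol.
Chair II (acetyl equatorial, ethyl axial, trifluoromethyl axial): E = 4.26 kcal/mol.
Chair I is the more stable (lower-energy) conformer, and in that chair the ethyl group is equatorial.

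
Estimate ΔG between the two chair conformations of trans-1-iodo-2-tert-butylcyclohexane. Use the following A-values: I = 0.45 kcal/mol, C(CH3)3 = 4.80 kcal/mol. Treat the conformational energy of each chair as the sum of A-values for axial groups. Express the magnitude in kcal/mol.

C1 and C2 have opposite parity, so for the trans isomer the two substituents are e,e in one chair and a,a in the other.
Chair I (iodo axial, tert-butyl axial): E = 5.25 kcal/mol.
Chair II (iodo equatorial, tert-butyl equatorial): E = 0.00 kcal/mol.
ΔE = 5.25 − 0.00 = 5.25 kcal/mol; chair II is more stable.

5.25 kcal/mol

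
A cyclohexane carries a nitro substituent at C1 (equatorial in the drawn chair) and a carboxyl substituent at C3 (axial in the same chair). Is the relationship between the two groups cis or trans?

C1 and C3 have the same parity, so their axial bonds point in the same direction.
With same-parity carbons, two substituents on the same face are both axial or both equatorial; opposite faces give one of each.
Here the groups are equatorial/axial → opposite face → trans.

trans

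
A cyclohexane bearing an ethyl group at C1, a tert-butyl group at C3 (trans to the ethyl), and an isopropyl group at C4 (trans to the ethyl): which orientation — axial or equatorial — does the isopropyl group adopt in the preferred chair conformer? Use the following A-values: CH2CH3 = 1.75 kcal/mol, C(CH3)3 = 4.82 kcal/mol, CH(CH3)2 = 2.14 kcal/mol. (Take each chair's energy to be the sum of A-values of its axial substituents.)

axial

Chair I (ethyl axial, tert-butyl equatorial, isopropyl axial): E = 3.89 kcal/mol.
Chair II (ethyl equatorial, tert-butyl axial, isopropyl equatorial): E = 4.82 kcal/mol.
Chair I is the more stable (lower-energy) conformer, and in that chair the isopropyl group is axial.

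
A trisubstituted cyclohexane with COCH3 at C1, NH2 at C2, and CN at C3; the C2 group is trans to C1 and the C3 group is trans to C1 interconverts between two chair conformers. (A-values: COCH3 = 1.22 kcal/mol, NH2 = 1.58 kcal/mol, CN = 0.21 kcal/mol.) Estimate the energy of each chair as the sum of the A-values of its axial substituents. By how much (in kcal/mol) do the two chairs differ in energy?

Chair I (acetyl axial, amino axial, cyano equatorial): E = 2.80 kcal/mol.
Chair II (acetyl equatorial, amino equatorial, cyano axial): E = 0.21 kcal/mol.
ΔE = 2.80 − 0.21 = 2.59 kcal/mol; chair II is more stable.

2.59 kcal/mol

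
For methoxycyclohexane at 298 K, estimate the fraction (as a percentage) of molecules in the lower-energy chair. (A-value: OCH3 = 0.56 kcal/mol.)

One chair has the methoxy group axial (E = 0.56 kcal/mol) and the other has it equatorial (E = 0).
ΔG = 0.56 kcal/mol between the two chairs.
K = exp(ΔG/RT) with R = 1.987×10⁻³ kcal mol⁻¹ K⁻¹ and T = 298 K gives K ≈ 2.57.
Fraction in the lower-energy chair = K/(K+1) = 72.0%.

72.0%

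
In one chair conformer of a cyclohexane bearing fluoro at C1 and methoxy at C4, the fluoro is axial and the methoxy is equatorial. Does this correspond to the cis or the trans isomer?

C1 and C4 have opposite parity, so their axial bonds point in opposite directions.
With opposite-parity carbons, two substituents on the same face are one axial and one equatorial; opposite faces give both axial or both equatorial.
Here the groups are axial/equatorial → same face → cis.

cis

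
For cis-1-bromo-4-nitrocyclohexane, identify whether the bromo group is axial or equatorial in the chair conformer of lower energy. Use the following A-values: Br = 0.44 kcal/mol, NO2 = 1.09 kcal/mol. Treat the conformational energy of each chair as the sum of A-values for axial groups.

axial

C1 and C4 have opposite parity, so for the cis isomer the two substituents are one axial and one equatorial in each chair.
Chair I (bromo axial, nitro equatorial): E = 0.44 kcal/mol.
Chair II (bromo equatorial, nitro axial): E = 1.09 kcal/mol.
Chair I is the more stable (lower-energy) conformer, and in that chair the bromo group is axial.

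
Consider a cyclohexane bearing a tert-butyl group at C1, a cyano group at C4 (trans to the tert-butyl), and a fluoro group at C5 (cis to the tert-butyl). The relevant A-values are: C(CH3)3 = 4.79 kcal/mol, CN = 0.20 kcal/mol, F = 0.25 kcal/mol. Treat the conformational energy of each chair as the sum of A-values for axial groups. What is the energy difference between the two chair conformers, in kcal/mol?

Chair I (tert-butyl axial, cyano axial, fluoro axial): E = 5.24 kcal/mol.
Chair II (tert-butyl equatorial, cyano equatorial, fluoro equatorial): E = 0.00 kcal/mol.
ΔE = 5.24 − 0.00 = 5.24 kcal/mol; chair II is more stable.

5.24 kcal/mol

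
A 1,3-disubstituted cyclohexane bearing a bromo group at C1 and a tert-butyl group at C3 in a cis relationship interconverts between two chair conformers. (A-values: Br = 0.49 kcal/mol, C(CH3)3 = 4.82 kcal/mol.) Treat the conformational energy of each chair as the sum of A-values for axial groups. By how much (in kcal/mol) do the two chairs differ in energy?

5.31 kcal/mol

C1 and C3 have the same parity, so for the cis isomer the two substituents are e,e in one chair and a,a in the other.
Chair I (bromo axial, tert-butyl axial): E = 5.31 kcal/mol.
Chair II (bromo equatorial, tert-butyl equatorial): E = 0.00 kcal/mol.
ΔE = 5.31 − 0.00 = 5.31 kcal/mol; chair II is more stable.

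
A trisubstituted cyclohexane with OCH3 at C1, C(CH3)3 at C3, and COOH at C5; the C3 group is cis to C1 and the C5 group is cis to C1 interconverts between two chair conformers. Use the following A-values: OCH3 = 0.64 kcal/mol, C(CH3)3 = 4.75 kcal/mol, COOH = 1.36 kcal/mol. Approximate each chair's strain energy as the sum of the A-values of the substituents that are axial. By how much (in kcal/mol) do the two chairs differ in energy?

Chair I (methoxy axial, tert-butyl axial, carboxyl axial): E = 6.75 kcal/mol.
Chair II (methoxy equatorial, tert-butyl equatorial, carboxyl equatorial): E = 0.00 kcal/mol.
ΔE = 6.75 − 0.00 = 6.75 kcal/mol; chair II is more stable.

6.75 kcal/mol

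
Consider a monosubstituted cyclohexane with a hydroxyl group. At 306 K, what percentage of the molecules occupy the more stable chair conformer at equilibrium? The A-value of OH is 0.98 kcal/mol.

83.4%

One chair has the hydroxyl group axial (E = 0.98 kcal/mol) and the other has it equatorial (E = 0).
ΔG = 0.98 kcal/mol between the two chairs.
K = exp(ΔG/RT) with R = 1.987×10⁻³ kcal mol⁻¹ K⁻¹ and T = 306 K gives K ≈ 5.01.
Fraction in the lower-energy chair = K/(K+1) = 83.4%.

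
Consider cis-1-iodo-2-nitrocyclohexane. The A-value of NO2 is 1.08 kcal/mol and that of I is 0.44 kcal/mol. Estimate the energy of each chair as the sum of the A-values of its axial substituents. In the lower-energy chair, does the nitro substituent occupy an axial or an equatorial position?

equatorial

C1 and C2 have opposite parity, so for the cis isomer the two substituents are one axial and one equatorial in each chair.
Chair I (nitro axial, iodo equatorial): E = 1.08 kcal/mol.
Chair II (nitro equatorial, iodo axial): E = 0.44 kcal/mol.
Chair II is the more stable (lower-energy) conformer, and in that chair the nitro group is equatorial.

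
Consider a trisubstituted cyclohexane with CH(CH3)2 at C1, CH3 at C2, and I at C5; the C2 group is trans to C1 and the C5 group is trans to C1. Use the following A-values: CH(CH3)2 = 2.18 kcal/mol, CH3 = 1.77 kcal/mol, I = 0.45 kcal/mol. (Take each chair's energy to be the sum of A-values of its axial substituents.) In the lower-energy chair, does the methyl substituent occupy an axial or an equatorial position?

equatorial

Chair I (isopropyl axial, methyl axial, iodo equatorial): E = 3.95 kcal/mol.
Chair II (isopropyl equatorial, methyl equatorial, iodo axial): E = 0.45 kcal/mol.
Chair II is the more stable (lower-energy) conformer, and in that chair the methyl group is equatorial.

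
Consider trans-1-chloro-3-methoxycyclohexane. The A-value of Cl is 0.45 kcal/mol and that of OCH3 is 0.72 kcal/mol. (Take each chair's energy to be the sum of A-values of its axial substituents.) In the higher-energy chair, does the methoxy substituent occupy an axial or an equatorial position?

axial

C1 and C3 have the same parity, so for the trans isomer the two substituents are one axial and one equatorial in each chair.
Chair I (chloro axial, methoxy equatorial): E = 0.45 kcal/mol.
Chair II (chloro equatorial, methoxy axial): E = 0.72 kcal/mol.
Chair II is the less stable (higher-energy) conformer, and in that chair the methoxy group is axial.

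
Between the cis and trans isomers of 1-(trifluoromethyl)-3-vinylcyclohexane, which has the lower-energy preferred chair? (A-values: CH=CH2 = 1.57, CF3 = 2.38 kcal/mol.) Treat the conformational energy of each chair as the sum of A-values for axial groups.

At 1,3 positions (parity same): cis → (e,e or a,a); trans → (a,e or e,a).
Best chair for cis: E = 0.00 kcal/mol; best chair for trans: E = 1.57 kcal/mol.
The cis isomer is lower by 1.57 kcal/mol.

cis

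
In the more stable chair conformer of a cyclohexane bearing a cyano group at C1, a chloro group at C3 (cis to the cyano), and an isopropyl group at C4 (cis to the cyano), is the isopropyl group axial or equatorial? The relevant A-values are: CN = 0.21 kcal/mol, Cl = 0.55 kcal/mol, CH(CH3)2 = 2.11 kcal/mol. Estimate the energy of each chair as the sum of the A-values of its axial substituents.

equatorial

Chair I (cyano axial, chloro axial, isopropyl equatorial): E = 0.76 kcal/mol.
Chair II (cyano equatorial, chloro equatorial, isopropyl axial): E = 2.11 kcal/mol.
Chair I is the more stable (lower-energy) conformer, and in that chair the isopropyl group is equatorial.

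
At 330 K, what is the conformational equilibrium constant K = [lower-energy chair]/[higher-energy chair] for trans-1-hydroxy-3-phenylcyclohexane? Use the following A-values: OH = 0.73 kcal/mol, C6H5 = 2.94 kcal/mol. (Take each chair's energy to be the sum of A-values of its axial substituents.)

K ≈ 29.1

C1 and C3 have the same parity, so for the trans isomer the two substituents are one axial and one equatorial in each chair.
Chair I (hydroxyl axial, phenyl equatorial): E = 0.73 kcal/mol; chair II (hydroxyl equatorial, phenyl axial): E = 2.94 kcal/mol.
ΔG = 2.21 kcal/mol between the two chairs.
K = exp(ΔG/RT) with R = 1.987×10⁻³ kcal mol⁻¹ K⁻¹ and T = 330 K gives K ≈ 29.1.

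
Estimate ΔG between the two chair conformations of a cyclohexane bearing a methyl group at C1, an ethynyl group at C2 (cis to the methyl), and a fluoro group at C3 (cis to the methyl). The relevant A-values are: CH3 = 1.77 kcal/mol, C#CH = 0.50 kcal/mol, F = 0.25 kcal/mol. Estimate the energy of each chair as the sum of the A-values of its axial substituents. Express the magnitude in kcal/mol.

1.52 kcal/mol

Chair I (methyl axial, ethynyl equatorial, fluoro axial): E = 2.02 kcal/mol.
Chair II (methyl equatorial, ethynyl axial, fluoro equatorial): E = 0.50 kcal/mol.
ΔE = 2.02 − 0.50 = 1.52 kcal/mol; chair II is more stable.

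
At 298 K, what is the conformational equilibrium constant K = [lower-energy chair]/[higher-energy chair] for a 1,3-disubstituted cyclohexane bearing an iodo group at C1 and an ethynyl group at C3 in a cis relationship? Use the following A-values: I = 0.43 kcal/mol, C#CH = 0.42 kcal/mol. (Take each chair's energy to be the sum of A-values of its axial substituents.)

K ≈ 4.20

C1 and C3 have the same parity, so for the cis isomer the two substituents are e,e in one chair and a,a in the other.
Chair I (iodo axial, ethynyl axial): E = 0.85 kcal/mol; chair II (iodo equatorial, ethynyl equatorial): E = 0.00 kcal/mol.
ΔG = 0.85 kcal/mol between the two chairs.
K = exp(ΔG/RT) with R = 1.987×10⁻³ kcal mol⁻¹ K⁻¹ and T = 298 K gives K ≈ 4.2.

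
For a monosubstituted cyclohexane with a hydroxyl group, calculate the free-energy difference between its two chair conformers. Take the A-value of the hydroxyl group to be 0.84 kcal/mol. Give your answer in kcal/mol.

A monosubstituted cyclohexane has one chair with the hydroxyl group axial (E = A = 0.84 kcal/mol) and one with it equatorial (E = 0).
ΔE = 0.84 − 0 = 0.84 kcal/mol.

0.84 kcal/mol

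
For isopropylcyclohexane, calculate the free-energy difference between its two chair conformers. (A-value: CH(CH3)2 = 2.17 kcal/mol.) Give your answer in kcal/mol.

A monosubstituted cyclohexane has one chair with the isopropyl group axial (E = A = 2.17 kcal/mol) and one with it equatorial (E = 0).
ΔE = 2.17 − 0 = 2.17 kcal/mol.

2.17 kcal/mol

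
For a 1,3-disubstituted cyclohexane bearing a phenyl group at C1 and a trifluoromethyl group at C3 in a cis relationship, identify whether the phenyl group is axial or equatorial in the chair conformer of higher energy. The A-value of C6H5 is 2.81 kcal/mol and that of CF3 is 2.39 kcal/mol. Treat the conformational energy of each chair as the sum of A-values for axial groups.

C1 and C3 have the same parity, so for the cis isomer the two substituents are e,e in one chair and a,a in the other.
Chair I (phenyl axial, trifluoromethyl axial): E = 5.20 kcal/mol.
Chair II (phenyl equatorial, trifluoromethyl equatorial): E = 0.00 kcal/mol.
Chair I is the less stable (higher-energy) conformer, and in that chair the phenyl group is axial.

axial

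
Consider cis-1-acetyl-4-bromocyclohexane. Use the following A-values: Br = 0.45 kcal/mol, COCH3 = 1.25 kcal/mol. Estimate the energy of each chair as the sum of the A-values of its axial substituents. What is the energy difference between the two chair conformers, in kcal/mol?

0.80 kcal/mol

C1 and C4 have opposite parity, so for the cis isomer the two substituents are one axial and one equatorial in each chair.
Chair I (bromo axial, acetyl equatorial): E = 0.45 kcal/mol.
Chair II (bromo equatorial, acetyl axial): E = 1.25 kcal/mol.
ΔE = 1.25 − 0.45 = 0.80 kcal/mol; chair I is more stable.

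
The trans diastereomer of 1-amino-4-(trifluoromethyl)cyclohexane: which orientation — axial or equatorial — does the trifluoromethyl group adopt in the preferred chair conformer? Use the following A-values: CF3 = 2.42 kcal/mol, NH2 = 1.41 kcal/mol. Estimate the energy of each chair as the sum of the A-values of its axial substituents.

equatorial

C1 and C4 have opposite parity, so for the trans isomer the two substituents are e,e in one chair and a,a in the other.
Chair I (trifluoromethyl axial, amino axial): E = 3.83 kcal/mol.
Chair II (trifluoromethyl equatorial, amino equatorial): E = 0.00 kcal/mol.
Chair II is the more stable (lower-energy) conformer, and in that chair the trifluoromethyl group is equatorial.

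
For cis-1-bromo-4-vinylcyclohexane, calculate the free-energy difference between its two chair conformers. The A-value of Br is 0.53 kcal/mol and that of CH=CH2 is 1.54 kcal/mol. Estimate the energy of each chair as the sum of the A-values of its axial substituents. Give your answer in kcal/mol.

1.01 kcal/mol

C1 and C4 have opposite parity, so for the cis isomer the two substituents are one axial and one equatorial in each chair.
Chair I (bromo axial, vinyl equatorial): E = 0.53 kcal/mol.
Chair II (bromo equatorial, vinyl axial): E = 1.54 kcal/mol.
ΔE = 1.54 − 0.53 = 1.01 kcal/mol; chair I is more stable.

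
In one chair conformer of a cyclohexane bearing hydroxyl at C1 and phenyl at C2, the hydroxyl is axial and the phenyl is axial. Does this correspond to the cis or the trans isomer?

C1 and C2 have opposite parity, so their axial bonds point in opposite directions.
With opposite-parity carbons, two substituents on the same face are one axial and one equatorial; opposite faces give both axial or both equatorial.
Here the groups are axial/axial → opposite face → trans.

trans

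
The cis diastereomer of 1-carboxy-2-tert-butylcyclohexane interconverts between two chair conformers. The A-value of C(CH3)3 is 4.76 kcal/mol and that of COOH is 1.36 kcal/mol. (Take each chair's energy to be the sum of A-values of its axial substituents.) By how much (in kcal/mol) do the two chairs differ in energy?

C1 and C2 have opposite parity, so for the cis isomer the two substituents are one axial and one equatorial in each chair.
Chair I (tert-butyl axial, carboxyl equatorial): E = 4.76 kcal/mol.
Chair II (tert-butyl equatorial, carboxyl axial): E = 1.36 kcal/mol.
ΔE = 4.76 − 1.36 = 3.40 kcal/mol; chair II is more stable.

3.40 kcal/mol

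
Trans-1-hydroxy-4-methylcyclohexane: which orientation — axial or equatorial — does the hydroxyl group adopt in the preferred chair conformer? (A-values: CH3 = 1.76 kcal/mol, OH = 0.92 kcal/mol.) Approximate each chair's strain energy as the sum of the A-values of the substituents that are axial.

C1 and C4 have opposite parity, so for the trans isomer the two substituents are e,e in one chair and a,a in the other.
Chair I (methyl axial, hydroxyl axial): E = 2.68 kcal/mol.
Chair II (methyl equatorial, hydroxyl equatorial): E = 0.00 kcal/mol.
Chair II is the more stable (lower-energy) conformer, and in that chair the hydroxyl group is equatorial.

equatorial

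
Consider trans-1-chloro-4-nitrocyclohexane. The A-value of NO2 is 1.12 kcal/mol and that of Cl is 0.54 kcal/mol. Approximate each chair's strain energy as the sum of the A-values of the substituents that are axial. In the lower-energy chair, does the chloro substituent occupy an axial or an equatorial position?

C1 and C4 have opposite parity, so for the trans isomer the two substituents are e,e in one chair and a,a in the other.
Chair I (nitro axial, chloro axial): E = 1.66 kcal/mol.
Chair II (nitro equatorial, chloro equatorial): E = 0.00 kcal/mol.
Chair II is the more stable (lower-energy) conformer, and in that chair the chloro group is equatorial.

equatorial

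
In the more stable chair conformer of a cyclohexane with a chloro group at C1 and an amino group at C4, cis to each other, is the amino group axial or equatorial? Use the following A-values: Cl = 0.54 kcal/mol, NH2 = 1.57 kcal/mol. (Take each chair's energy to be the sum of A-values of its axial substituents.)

C1 and C4 have opposite parity, so for the cis isomer the two substituents are one axial and one equatorial in each chair.
Chair I (chloro axial, amino equatorial): E = 0.54 kcal/mol.
Chair II (chloro equatorial, amino axial): E = 1.57 kcal/mol.
Chair I is the more stable (lower-energy) conformer, and in that chair the amino group is equatorial.

equatorial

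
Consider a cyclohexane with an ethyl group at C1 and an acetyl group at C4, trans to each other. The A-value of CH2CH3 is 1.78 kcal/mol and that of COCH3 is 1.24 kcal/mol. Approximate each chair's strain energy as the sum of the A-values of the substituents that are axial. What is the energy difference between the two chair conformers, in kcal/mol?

3.02 kcal/mol

C1 and C4 have opposite parity, so for the trans isomer the two substituents are e,e in one chair and a,a in the other.
Chair I (ethyl axial, acetyl axial): E = 3.02 kcal/mol.
Chair II (ethyl equatorial, acetyl equatorial): E = 0.00 kcal/mol.
ΔE = 3.02 − 0.00 = 3.02 kcal/mol; chair II is more stable.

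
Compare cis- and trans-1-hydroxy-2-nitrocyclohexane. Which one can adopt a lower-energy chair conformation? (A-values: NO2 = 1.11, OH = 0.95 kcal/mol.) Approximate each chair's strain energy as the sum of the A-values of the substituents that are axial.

At 1,2 positions (parity opposite): cis → (a,e or e,a); trans → (e,e or a,a).
Best chair for cis: E = 0.95 kcal/mol; best chair for trans: E = 0.00 kcal/mol.
The trans isomer is lower by 0.95 kcal/mol.

trans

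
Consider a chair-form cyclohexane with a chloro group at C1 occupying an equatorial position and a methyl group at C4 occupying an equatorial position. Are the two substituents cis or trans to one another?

C1 and C4 have opposite parity, so their axial bonds point in opposite directions.
With opposite-parity carbons, two substituents on the same face are one axial and one equatorial; opposite faces give both axial or both equatorial.
Here the groups are equatorial/equatorial → opposite face → trans.

trans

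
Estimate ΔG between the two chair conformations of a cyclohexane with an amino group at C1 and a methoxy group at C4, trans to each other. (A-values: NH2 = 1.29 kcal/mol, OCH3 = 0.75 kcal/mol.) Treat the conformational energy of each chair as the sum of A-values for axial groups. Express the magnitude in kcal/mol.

2.04 kcal/mol

C1 and C4 have opposite parity, so for the trans isomer the two substituents are e,e in one chair and a,a in the other.
Chair I (amino axial, methoxy axial): E = 2.04 kcal/mol.
Chair II (amino equatorial, methoxy equatorial): E = 0.00 kcal/mol.
ΔE = 2.04 − 0.00 = 2.04 kcal/mol; chair II is more stable.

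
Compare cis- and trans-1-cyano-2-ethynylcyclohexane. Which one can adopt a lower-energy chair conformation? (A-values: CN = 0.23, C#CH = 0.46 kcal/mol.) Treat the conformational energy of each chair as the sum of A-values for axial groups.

At 1,2 positions (parity opposite): cis → (a,e or e,a); trans → (e,e or a,a).
Best chair for cis: E = 0.23 kcal/mol; best chair for trans: E = 0.00 kcal/mol.
The trans isomer is lower by 0.23 kcal/mol.

trans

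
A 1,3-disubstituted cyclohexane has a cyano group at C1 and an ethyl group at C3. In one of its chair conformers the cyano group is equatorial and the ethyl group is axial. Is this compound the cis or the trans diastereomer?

trans

C1 and C3 have the same parity, so their axial bonds point in the same direction.
With same-parity carbons, two substituents on the same face are both axial or both equatorial; opposite faces give one of each.
Here the groups are equatorial/axial → opposite face → trans.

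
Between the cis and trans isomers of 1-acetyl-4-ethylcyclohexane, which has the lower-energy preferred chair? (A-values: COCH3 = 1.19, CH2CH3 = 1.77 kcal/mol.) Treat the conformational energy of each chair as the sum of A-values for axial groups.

At 1,4 positions (parity opposite): cis → (a,e or e,a); trans → (e,e or a,a).
Best chair for cis: E = 1.19 kcal/mol; best chair for trans: E = 0.00 kcal/mol.
The trans isomer is lower by 1.19 kcal/mol.

trans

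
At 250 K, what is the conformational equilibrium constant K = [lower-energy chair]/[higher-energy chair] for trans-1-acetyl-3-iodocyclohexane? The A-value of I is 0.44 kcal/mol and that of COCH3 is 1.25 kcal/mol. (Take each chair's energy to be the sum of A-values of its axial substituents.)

K ≈ 5.11

C1 and C3 have the same parity, so for the trans isomer the two substituents are one axial and one equatorial in each chair.
Chair I (iodo axial, acetyl equatorial): E = 0.44 kcal/mol; chair II (iodo equatorial, acetyl axial): E = 1.25 kcal/mol.
ΔG = 0.81 kcal/mol between the two chairs.
K = exp(ΔG/RT) with R = 1.987×10⁻³ kcal mol⁻¹ K⁻¹ and T = 250 K gives K ≈ 5.11.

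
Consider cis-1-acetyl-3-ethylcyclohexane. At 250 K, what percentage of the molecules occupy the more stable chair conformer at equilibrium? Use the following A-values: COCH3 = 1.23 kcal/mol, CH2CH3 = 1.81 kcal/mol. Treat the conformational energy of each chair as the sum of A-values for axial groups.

C1 and C3 have the same parity, so for the cis isomer the two substituents are e,e in one chair and a,a in the other.
Chair I (acetyl axial, ethyl axial): E = 3.04 kcal/mol; chair II (acetyl equatorial, ethyl equatorial): E = 0.00 kcal/mol.
ΔG = 3.04 kcal/mol between the two chairs.
K = exp(ΔG/RT) with R = 1.987×10⁻³ kcal mol⁻¹ K⁻¹ and T = 250 K gives K ≈ 455.
Fraction in the lower-energy chair = K/(K+1) = 99.8%.

99.8%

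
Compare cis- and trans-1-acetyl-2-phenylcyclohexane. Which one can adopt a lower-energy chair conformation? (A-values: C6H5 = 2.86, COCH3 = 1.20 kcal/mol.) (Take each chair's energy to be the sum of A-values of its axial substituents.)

trans

At 1,2 positions (parity opposite): cis → (a,e or e,a); trans → (e,e or a,a).
Best chair for cis: E = 1.20 kcal/mol; best chair for trans: E = 0.00 kcal/mol.
The trans isomer is lower by 1.20 kcal/mol.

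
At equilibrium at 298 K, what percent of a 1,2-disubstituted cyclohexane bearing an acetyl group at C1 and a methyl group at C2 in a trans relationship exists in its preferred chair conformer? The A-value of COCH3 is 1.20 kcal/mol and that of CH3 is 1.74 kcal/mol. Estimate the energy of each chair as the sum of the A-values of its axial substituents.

99.3%

C1 and C2 have opposite parity, so for the trans isomer the two substituents are e,e in one chair and a,a in the other.
Chair I (acetyl axial, methyl axial): E = 2.94 kcal/mol; chair II (acetyl equatorial, methyl equatorial): E = 0.00 kcal/mol.
ΔG = 2.94 kcal/mol between the two chairs.
K = exp(ΔG/RT) with R = 1.987×10⁻³ kcal mol⁻¹ K⁻¹ and T = 298 K gives K ≈ 143.
Fraction in the lower-energy chair = K/(K+1) = 99.3%.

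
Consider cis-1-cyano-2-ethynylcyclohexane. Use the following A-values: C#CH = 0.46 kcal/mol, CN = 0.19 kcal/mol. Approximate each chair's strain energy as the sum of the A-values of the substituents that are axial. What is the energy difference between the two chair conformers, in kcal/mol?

0.27 kcal/mol

C1 and C2 have opposite parity, so for the cis isomer the two substituents are one axial and one equatorial in each chair.
Chair I (ethynyl axial, cyano equatorial): E = 0.46 kcal/mol.
Chair II (ethynyl equatorial, cyano axial): E = 0.19 kcal/mol.
ΔE = 0.46 − 0.19 = 0.27 kcal/mol; chair II is more stable.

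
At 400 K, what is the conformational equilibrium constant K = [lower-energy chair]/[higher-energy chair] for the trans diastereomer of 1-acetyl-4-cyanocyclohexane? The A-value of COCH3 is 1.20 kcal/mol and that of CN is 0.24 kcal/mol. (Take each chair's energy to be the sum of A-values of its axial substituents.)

C1 and C4 have opposite parity, so for the trans isomer the two substituents are e,e in one chair and a,a in the other.
Chair I (acetyl axial, cyano axial): E = 1.44 kcal/mol; chair II (acetyl equatorial, cyano equatorial): E = 0.00 kcal/mol.
ΔG = 1.44 kcal/mol between the two chairs.
K = exp(ΔG/RT) with R = 1.987×10⁻³ kcal mol⁻¹ K⁻¹ and T = 400 K gives K ≈ 6.12.

K ≈ 6.12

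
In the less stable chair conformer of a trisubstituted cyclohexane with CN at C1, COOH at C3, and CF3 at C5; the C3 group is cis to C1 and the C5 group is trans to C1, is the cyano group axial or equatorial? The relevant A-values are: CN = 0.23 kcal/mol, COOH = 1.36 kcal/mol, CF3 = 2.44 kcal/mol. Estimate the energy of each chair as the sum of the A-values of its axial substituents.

equatorial

Chair I (cyano axial, carboxyl axial, trifluoromethyl equatorial): E = 1.59 kcal/mol.
Chair II (cyano equatorial, carboxyl equatorial, trifluoromethyl axial): E = 2.44 kcal/mol.
Chair II is the less stable (higher-energy) conformer, and in that chair the cyano group is equatorial.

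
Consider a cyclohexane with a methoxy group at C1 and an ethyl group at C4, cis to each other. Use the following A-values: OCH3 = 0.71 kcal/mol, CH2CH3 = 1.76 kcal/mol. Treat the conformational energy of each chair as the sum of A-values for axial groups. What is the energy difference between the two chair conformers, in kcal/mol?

C1 and C4 have opposite parity, so for the cis isomer the two substituents are one axial and one equatorial in each chair.
Chair I (methoxy axial, ethyl equatorial): E = 0.71 kcal/mol.
Chair II (methoxy equatorial, ethyl axial): E = 1.76 kcal/mol.
ΔE = 1.76 − 0.71 = 1.05 kcal/mol; chair I is more stable.

1.05 kcal/mol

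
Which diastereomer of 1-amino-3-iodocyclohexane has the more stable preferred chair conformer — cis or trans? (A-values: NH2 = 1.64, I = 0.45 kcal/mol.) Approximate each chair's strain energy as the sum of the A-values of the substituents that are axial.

At 1,3 positions (parity same): cis → (e,e or a,a); trans → (a,e or e,a).
Best chair for cis: E = 0.00 kcal/mol; best chair for trans: E = 0.45 kcal/mol.
The cis isomer is lower by 0.45 kcal/mol.

cis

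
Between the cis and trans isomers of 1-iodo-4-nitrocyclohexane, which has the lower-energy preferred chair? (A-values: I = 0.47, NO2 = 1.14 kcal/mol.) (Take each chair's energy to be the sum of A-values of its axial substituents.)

trans

At 1,4 positions (parity opposite): cis → (a,e or e,a); trans → (e,e or a,a).
Best chair for cis: E = 0.47 kcal/mol; best chair for trans: E = 0.00 kcal/mol.
The trans isomer is lower by 0.47 kcal/mol.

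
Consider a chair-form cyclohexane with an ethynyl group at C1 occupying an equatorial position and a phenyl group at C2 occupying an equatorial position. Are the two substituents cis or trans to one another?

trans

C1 and C2 have opposite parity, so their axial bonds point in opposite directions.
With opposite-parity carbons, two substituents on the same face are one axial and one equatorial; opposite faces give both axial or both equatorial.
Here the groups are equatorial/equatorial → opposite face → trans.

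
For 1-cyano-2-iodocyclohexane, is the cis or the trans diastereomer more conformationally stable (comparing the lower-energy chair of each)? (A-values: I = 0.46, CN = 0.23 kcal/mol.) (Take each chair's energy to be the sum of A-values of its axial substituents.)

At 1,2 positions (parity opposite): cis → (a,e or e,a); trans → (e,e or a,a).
Best chair for cis: E = 0.23 kcal/mol; best chair for trans: E = 0.00 kcal/mol.
The trans isomer is lower by 0.23 kcal/mol.

trans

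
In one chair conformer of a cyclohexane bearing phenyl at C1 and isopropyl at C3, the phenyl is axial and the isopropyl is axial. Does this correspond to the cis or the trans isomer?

cis

C1 and C3 have the same parity, so their axial bonds point in the same direction.
With same-parity carbons, two substituents on the same face are both axial or both equatorial; opposite faces give one of each.
Here the groups are axial/axial → same face → cis.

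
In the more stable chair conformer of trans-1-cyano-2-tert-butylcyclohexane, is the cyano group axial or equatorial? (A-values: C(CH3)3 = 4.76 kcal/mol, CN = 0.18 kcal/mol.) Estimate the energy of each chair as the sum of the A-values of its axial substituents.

C1 and C2 have opposite parity, so for the trans isomer the two substituents are e,e in one chair and a,a in the other.
Chair I (tert-butyl axial, cyano axial): E = 4.94 kcal/mol.
Chair II (tert-butyl equatorial, cyano equatorial): E = 0.00 kcal/mol.
Chair II is the more stable (lower-energy) conformer, and in that chair the cyano group is equatorial.

equatorial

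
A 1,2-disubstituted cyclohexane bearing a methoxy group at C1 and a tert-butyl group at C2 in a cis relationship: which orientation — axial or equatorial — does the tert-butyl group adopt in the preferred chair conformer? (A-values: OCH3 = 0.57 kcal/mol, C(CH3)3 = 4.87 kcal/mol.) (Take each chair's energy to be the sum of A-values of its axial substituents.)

C1 and C2 have opposite parity, so for the cis isomer the two substituents are one axial and one equatorial in each chair.
Chair I (methoxy axial, tert-butyl equatorial): E = 0.57 kcal/mol.
Chair II (methoxy equatorial, tert-butyl axial): E = 4.87 kcal/mol.
Chair I is the more stable (lower-energy) conformer, and in that chair the tert-butyl group is equatorial.

equatorial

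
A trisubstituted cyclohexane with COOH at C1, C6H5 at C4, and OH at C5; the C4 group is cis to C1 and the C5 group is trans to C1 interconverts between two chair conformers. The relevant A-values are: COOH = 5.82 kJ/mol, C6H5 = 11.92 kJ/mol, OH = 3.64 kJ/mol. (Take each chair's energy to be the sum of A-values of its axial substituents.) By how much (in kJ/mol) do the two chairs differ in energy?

Chair I (carboxyl axial, phenyl equatorial, hydroxyl equatorial): E = 5.82 kJ/mol.
Chair II (carboxyl equatorial, phenyl axial, hydroxyl axial): E = 15.56 kJ/mol.
ΔE = 15.56 − 5.82 = 9.74 kJ/mol; chair I is more stable.

9.74 kJ/mol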